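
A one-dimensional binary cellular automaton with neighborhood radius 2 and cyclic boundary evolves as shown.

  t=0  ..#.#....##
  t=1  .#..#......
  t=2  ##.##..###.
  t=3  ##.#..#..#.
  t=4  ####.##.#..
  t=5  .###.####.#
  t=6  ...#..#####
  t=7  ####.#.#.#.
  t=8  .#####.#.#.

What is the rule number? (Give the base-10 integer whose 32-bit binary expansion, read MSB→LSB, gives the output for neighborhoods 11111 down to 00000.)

1702797333

  nb #####: next=.  (t=6,i=8, bit31=0)
  nb ####.: next=#  (t=4,i=2, bit30=1)
  nb ###.#: next=#  (t=2,i=9, bit29=1)
  nb ###..: next=.  (t=6,i=10, bit28=0)
  nb ##.##: next=.  (t=2,i=2, bit27=0)
  nb ##.#.: next=#  (t=3,i=2, bit26=1)
  nb ##..#: next=.  (t=0,i=0, bit25=0)
  nb ##...: next=#  (t=6,i=0, bit24=1)
  nb #.###: next=.  (t=5,i=1, bit23=0)
  nb #.##.: next=#  (t=2,i=0, bit22=1)
  nb #.#.#: next=#  (t=5,i=10, bit21=1)
  nb #.#..: next=#  (t=0,i=4, bit20=1)
  nb #..##: next=#  (t=2,i=6, bit19=1)
  nb #..#.: next=#  (t=0,i=1, bit18=1)
  nb #...#: next=#  (t=6,i=1, bit17=1)
  nb #....: next=.  (t=0,i=6, bit16=0)
  nb .####: next=#  (t=4,i=1, bit15=1)
  nb .###.: next=.  (t=2,i=8, bit14=0)
  nb .##.#: next=#  (t=2,i=1, bit13=1)
  nb .##..: next=.  (t=0,i=10, bit12=0)
  nb .#.##: next=.  (t=3,i=10, bit11=0)
  nb .#.#.: next=.  (t=0,i=3, bit10=0)
  nb .#..#: next=.  (t=1,i=2, bit9=0)
  nb .#...: next=.  (t=0,i=5, bit8=0)
  nb ..###: next=.  (t=2,i=7, bit7=0)
  nb ..##.: next=.  (t=0,i=9, bit6=0)
  nb ..#.#: next=.  (t=0,i=2, bit5=0)
  nb ..#..: next=#  (t=1,i=1, bit4=1)
  nb ...##: next=.  (t=0,i=8, bit3=0)
  nb ...#.: next=#  (t=1,i=0, bit2=1)
  nb ....#: next=.  (t=0,i=7, bit1=0)
  nb .....: next=#  (t=1,i=7, bit0=1)
  bits 01100101011111101010000000010101 = 1702797333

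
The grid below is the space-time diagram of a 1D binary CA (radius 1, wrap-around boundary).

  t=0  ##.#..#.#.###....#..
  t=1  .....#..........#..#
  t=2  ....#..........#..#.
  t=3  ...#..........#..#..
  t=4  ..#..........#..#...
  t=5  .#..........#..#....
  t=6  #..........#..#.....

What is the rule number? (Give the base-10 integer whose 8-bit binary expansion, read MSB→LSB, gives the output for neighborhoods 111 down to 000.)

2

  [7] ### => .  t=0,i=11
  [6] ##. => .  t=0,i=1
  [5] #.# => .  t=0,i=2
  [4] #.. => .  t=0,i=4
  [3] .## => .  t=0,i=0
  [2] .#. => .  t=0,i=3
  [1] ..# => #  t=0,i=5
  [0] ... => .  t=0,i=14
  bits 00000010 = 2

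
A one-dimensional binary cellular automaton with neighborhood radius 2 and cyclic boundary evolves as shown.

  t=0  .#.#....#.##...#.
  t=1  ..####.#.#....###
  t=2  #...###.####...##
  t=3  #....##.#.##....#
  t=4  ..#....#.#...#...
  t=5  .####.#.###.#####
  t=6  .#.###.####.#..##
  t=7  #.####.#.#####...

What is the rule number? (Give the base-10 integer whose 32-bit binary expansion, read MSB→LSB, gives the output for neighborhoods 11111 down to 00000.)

1989234453

  nb #####: next=.  (t=5,i=14, bit31=0)
  nb ####.: next=#  (t=1,i=4, bit30=1)
  nb ###.#: next=#  (t=1,i=5, bit29=1)
  nb ###..: next=#  (t=1,i=16, bit28=1)
  nb ##.##: next=.  (t=2,i=7, bit27=0)
  nb ##.#.: next=#  (t=1,i=6, bit26=1)
  nb ##..#: next=#  (t=1,i=0, bit25=1)
  nb ##...: next=.  (t=0,i=12, bit24=0)
  nb #.###: next=#  (t=2,i=8, bit23=1)
  nb #.##.: next=.  (t=0,i=10, bit22=0)
  nb #.#.#: next=.  (t=1,i=7, bit21=0)
  nb #.#..: next=#  (t=0,i=3, bit20=1)
  nb #..##: next=.  (t=1,i=1, bit19=0)
  nb #..#.: next=.  (t=0,i=0, bit18=0)
  nb #...#: next=.  (t=0,i=13, bit17=0)
  nb #....: next=#  (t=0,i=5, bit16=1)
  nb .####: next=.  (t=1,i=3, bit15=0)
  nb .###.: next=#  (t=1,i=15, bit14=1)
  nb .##.#: next=.  (t=3,i=6, bit13=0)
  nb .##..: next=.  (t=0,i=11, bit12=0)
  nb .#.##: next=#  (t=0,i=9, bit11=1)
  nb .#.#.: next=#  (t=0,i=2, bit10=1)
  nb .#..#: next=#  (t=0,i=16, bit9=1)
  nb .#...: next=#  (t=0,i=4, bit8=1)
  nb ..###: next=.  (t=1,i=2, bit7=0)
  nb ..##.: next=.  (t=3,i=5, bit6=0)
  nb ..#.#: next=.  (t=0,i=1, bit5=0)
  nb ..#..: next=#  (t=0,i=15, bit4=1)
  nb ...##: next=.  (t=1,i=13, bit3=0)
  nb ...#.: next=#  (t=0,i=7, bit2=1)
  nb ....#: next=.  (t=0,i=6, bit1=0)
  nb .....: next=#  (t=4,i=16, bit0=1)
  bits 01110110100100010100111100010101 = 1989234453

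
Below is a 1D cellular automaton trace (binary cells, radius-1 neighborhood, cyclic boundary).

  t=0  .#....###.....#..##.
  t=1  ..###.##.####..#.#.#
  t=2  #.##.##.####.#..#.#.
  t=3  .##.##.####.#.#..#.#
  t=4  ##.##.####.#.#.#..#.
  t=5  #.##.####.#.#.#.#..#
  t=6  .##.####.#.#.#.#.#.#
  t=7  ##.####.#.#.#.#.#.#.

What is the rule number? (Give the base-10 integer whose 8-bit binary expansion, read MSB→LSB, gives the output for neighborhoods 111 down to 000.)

185

  nb ###: next=#  (t=0,i=7, bit7=1)
  nb ##.: next=.  (t=0,i=8, bit6=0)
  nb #.#: next=#  (t=1,i=5, bit5=1)
  nb #..: next=#  (t=0,i=2, bit4=1)
  nb .##: next=#  (t=0,i=6, bit3=1)
  nb .#.: next=.  (t=0,i=1, bit2=0)
  nb ..#: next=.  (t=0,i=0, bit1=0)
  nb ...: next=#  (t=0,i=3, bit0=1)
  bits 10111001 = 185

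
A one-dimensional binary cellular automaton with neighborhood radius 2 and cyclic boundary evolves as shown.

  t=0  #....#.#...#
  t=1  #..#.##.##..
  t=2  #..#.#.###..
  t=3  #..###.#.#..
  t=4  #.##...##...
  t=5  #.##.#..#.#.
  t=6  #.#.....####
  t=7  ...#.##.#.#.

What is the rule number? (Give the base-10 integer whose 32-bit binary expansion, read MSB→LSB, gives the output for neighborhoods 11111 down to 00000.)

  #####|#  b31=1 t=6,i=10
  ####.|.  b30=0 t=6,i=11
  ###.#|.  b29=0 t=3,i=5
  ###..|#  b28=1 t=2,i=9
  ##.##|#  b27=1 t=1,i=7
  ##.#.|.  b26=0 t=3,i=6
  ##..#|.  b25=0 t=1,i=10
  ##...|.  b24=0 t=0,i=1
  #.###|#  b23=1 t=2,i=7
  #.##.|#  b22=1 t=1,i=5
  #.#.#|#  b21=1 t=2,i=5
  #.#..|.  b20=0 t=0,i=7
  #..##|#  b19=1 t=3,i=2
  #..#.|.  b18=0 t=1,i=2
  #...#|#  b17=1 t=0,i=9
  #....|.  b16=0 t=0,i=2
  .####|.  b15=0 t=6,i=9
  .###.|.  b14=0 t=2,i=8
  .##.#|.  b13=0 t=1,i=6
  .##..|#  b12=1 t=0,i=0
  .#.##|.  b11=0 t=1,i=4
  .#.#.|#  b10=1 t=0,i=6
  .#..#|.  b9=0 t=1,i=1
  .#...|#  b8=1 t=0,i=8
  ..###|#  b7=1 t=3,i=3
  ..##.|.  b6=0 t=0,i=11
  ..#.#|#  b5=1 t=0,i=5
  ..#..|#  b4=1 t=1,i=0
  ...##|.  b3=0 t=0,i=10
  ...#.|.  b2=0 t=0,i=4
  ....#|#  b1=1 t=0,i=3
  .....|#  b0=1 t=6,i=5
  bits 10011000111010100001010110110011 = 2565477811

2565477811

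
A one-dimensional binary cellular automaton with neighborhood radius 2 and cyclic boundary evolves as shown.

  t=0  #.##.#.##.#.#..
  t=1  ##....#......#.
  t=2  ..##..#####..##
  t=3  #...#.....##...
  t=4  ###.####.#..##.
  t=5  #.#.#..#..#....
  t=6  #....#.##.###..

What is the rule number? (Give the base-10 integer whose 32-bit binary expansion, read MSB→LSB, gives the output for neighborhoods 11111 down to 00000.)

  nb #####: next=.  (t=2,i=8, bit31=0)
  nb ####.: next=.  (t=2,i=9, bit30=0)
  nb ###.#: next=#  (t=4,i=2, bit29=1)
  nb ###..: next=#  (t=2,i=10, bit28=1)
  nb ##.##: next=.  (t=4,i=3, bit27=0)
  nb ##.#.: next=.  (t=0,i=4, bit26=0)
  nb ##..#: next=#  (t=2,i=0, bit25=1)
  nb ##...: next=#  (t=1,i=2, bit24=1)
  nb #.###: next=#  (t=4,i=0, bit23=1)
  nb #.##.: next=.  (t=0,i=2, bit22=0)
  nb #.#.#: next=.  (t=0,i=5, bit21=0)
  nb #.#..: next=.  (t=0,i=12, bit20=0)
  nb #..##: next=.  (t=2,i=1, bit19=0)
  nb #..#.: next=.  (t=0,i=14, bit18=0)
  nb #...#: next=#  (t=3,i=2, bit17=1)
  nb #....: next=#  (t=1,i=3, bit16=1)
  nb .####: next=.  (t=2,i=7, bit15=0)
  nb .###.: next=.  (t=4,i=1, bit14=0)
  nb .##.#: next=.  (t=0,i=3, bit13=0)
  nb .##..: next=.  (t=1,i=1, bit12=0)
  nb .#.##: next=#  (t=0,i=1, bit11=1)
  nb .#.#.: next=.  (t=0,i=11, bit10=0)
  nb .#..#: next=#  (t=0,i=13, bit9=1)
  nb .#...: next=#  (t=1,i=7, bit8=1)
  nb ..###: next=.  (t=2,i=6, bit7=0)
  nb ..##.: next=.  (t=2,i=2, bit6=0)
  nb ..#.#: next=#  (t=0,i=0, bit5=1)
  nb ..#..: next=#  (t=1,i=6, bit4=1)
  nb ...##: next=#  (t=3,i=9, bit3=1)
  nb ...#.: next=.  (t=1,i=5, bit2=0)
  nb ....#: next=.  (t=1,i=4, bit1=0)
  nb .....: next=#  (t=1,i=9, bit0=1)
  bits 00110011100000110000101100111001 = 864226105

864226105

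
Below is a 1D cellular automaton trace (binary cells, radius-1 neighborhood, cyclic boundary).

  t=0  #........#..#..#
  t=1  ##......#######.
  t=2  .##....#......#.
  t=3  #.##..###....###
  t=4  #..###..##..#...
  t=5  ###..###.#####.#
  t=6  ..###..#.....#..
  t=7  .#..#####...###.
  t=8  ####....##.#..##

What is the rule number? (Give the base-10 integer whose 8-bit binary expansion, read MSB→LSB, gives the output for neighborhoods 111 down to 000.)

  ### -> .   bit 7 = 0  t=1,i=9
  ##. -> #   bit 6 = 1  t=0,i=0
  #.# -> .   bit 5 = 0  t=1,i=15
  #.. -> #   bit 4 = 1  t=0,i=1
  .## -> .   bit 3 = 0  t=0,i=15
  .#. -> #   bit 2 = 1  t=0,i=9
  ..# -> #   bit 1 = 1  t=0,i=8
  ... -> .   bit 0 = 0  t=0,i=2
  bits 01010110 = 86

86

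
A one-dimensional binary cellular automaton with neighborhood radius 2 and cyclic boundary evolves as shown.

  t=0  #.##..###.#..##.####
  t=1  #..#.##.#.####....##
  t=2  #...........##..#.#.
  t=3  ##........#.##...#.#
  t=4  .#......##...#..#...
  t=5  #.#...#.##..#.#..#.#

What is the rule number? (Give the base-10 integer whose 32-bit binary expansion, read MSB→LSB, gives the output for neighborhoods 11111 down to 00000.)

4028110790

  [31] ##### => #  t=0,i=18
  [30] ####. => #  t=0,i=19
  [29] ###.# => #  t=0,i=0
  [28] ###.. => #  t=1,i=0
  [27] ##.## => .  t=0,i=1
  [26] ##.#. => .  t=0,i=9
  [25] ##..# => .  t=0,i=4
  [24] ##... => .  t=1,i=14
  [23] #.### => .  t=0,i=16
  [22] #.##. => .  t=0,i=2
  [21] #.#.# => .  t=1,i=8
  [20] #.#.. => #  t=0,i=10
  [19] #..## => #  t=0,i=5
  [18] #..#. => .  t=1,i=2
  [17] #...# => .  t=3,i=15
  [16] #.... => .  t=1,i=15
  [15] .#### => .  t=0,i=17
  [14] .###. => .  t=0,i=7
  [13] .##.# => .  t=0,i=14
  [12] .##.. => #  t=0,i=3
  [11] .#.## => .  t=1,i=4
  [10] .#.#. => #  t=2,i=17
  [9] .#..# => #  t=0,i=11
  [8] .#... => #  t=2,i=1
  [7] ..### => #  t=0,i=6
  [6] ..##. => #  t=0,i=13
  [5] ..#.# => .  t=1,i=3
  [4] ..#.. => .  t=4,i=1
  [3] ...## => .  t=1,i=17
  [2] ...#. => #  t=3,i=9
  [1] ....# => #  t=1,i=16
  [0] ..... => .  t=2,i=3
  bits 11110000000110000001011111000110 = 4028110790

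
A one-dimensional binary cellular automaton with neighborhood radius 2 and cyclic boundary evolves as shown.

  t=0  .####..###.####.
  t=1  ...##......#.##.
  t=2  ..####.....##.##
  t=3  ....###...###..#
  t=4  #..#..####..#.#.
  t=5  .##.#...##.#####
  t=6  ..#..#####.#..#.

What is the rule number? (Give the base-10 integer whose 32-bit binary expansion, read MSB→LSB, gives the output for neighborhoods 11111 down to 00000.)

  #####|.  b31=0 t=5,i=13
  ####.|#  b30=1 t=0,i=3
  ###.#|.  b29=0 t=0,i=9
  ###..|#  b28=1 t=0,i=4
  ##.##|.  b27=0 t=0,i=10
  ##.#.|.  b26=0 t=5,i=3
  ##..#|.  b25=0 t=0,i=5
  ##...|#  b24=1 t=1,i=5
  #.###|#  b23=1 t=0,i=11
  #.##.|.  b22=0 t=1,i=13
  #.#.#|#  b21=1 t=4,i=14
  #.#..|.  b20=0 t=4,i=0
  #..##|.  b19=0 t=0,i=0
  #..#.|#  b18=1 t=3,i=14
  #...#|#  b17=1 t=3,i=8
  #....|.  b16=0 t=1,i=0
  .####|.  b15=0 t=0,i=2
  .###.|.  b14=0 t=0,i=8
  .##.#|#  b13=1 t=2,i=12
  .##..|#  b12=1 t=1,i=4
  .#.##|#  b11=1 t=1,i=12
  .#.#.|#  b10=1 t=4,i=13
  .#..#|#  b9=1 t=4,i=1
  .#...|#  b8=1 t=3,i=0
  ..###|.  b7=0 t=0,i=1
  ..##.|#  b6=1 t=1,i=3
  ..#.#|#  b5=1 t=1,i=11
  ..#..|.  b4=0 t=3,i=15
  ...##|#  b3=1 t=1,i=2
  ...#.|.  b2=0 t=1,i=10
  ....#|.  b1=0 t=1,i=1
  .....|.  b0=0 t=1,i=7
  bits 01010001101001100011111101101000 = 1369849704

1369849704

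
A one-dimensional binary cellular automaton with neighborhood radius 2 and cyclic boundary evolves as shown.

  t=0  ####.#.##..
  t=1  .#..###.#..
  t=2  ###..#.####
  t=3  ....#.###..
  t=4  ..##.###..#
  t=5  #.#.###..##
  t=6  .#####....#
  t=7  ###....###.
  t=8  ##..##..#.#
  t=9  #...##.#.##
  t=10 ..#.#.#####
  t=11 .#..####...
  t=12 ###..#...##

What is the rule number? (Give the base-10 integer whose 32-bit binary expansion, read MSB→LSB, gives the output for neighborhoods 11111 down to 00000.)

213375830

  nb #####: next=.  (t=2,i=0, bit31=0)
  nb ####.: next=.  (t=0,i=2, bit30=0)
  nb ###.#: next=.  (t=0,i=3, bit29=0)
  nb ###..: next=.  (t=2,i=2, bit28=0)
  nb ##.##: next=#  (t=4,i=4, bit27=1)
  nb ##.#.: next=#  (t=0,i=4, bit26=1)
  nb ##..#: next=.  (t=0,i=9, bit25=0)
  nb ##...: next=.  (t=3,i=9, bit24=0)
  nb #.###: next=#  (t=2,i=7, bit23=1)
  nb #.##.: next=.  (t=0,i=7, bit22=0)
  nb #.#.#: next=#  (t=0,i=5, bit21=1)
  nb #.#..: next=#  (t=1,i=8, bit20=1)
  nb #..##: next=.  (t=0,i=10, bit19=0)
  nb #..#.: next=#  (t=2,i=4, bit18=1)
  nb #...#: next=#  (t=1,i=10, bit17=1)
  nb #....: next=#  (t=3,i=10, bit16=1)
  nb .####: next=#  (t=0,i=1, bit15=1)
  nb .###.: next=#  (t=1,i=5, bit14=1)
  nb .##.#: next=.  (t=4,i=3, bit13=0)
  nb .##..: next=#  (t=0,i=8, bit12=1)
  nb .#.##: next=#  (t=0,i=6, bit11=1)
  nb .#.#.: next=.  (t=10,i=3, bit10=0)
  nb .#..#: next=#  (t=1,i=2, bit9=1)
  nb .#...: next=#  (t=1,i=9, bit8=1)
  nb ..###: next=.  (t=0,i=0, bit7=0)
  nb ..##.: next=#  (t=4,i=2, bit6=1)
  nb ..#.#: next=.  (t=2,i=5, bit5=0)
  nb ..#..: next=#  (t=1,i=1, bit4=1)
  nb ...##: next=.  (t=7,i=6, bit3=0)
  nb ...#.: next=#  (t=1,i=0, bit2=1)
  nb ....#: next=#  (t=3,i=2, bit1=1)
  nb .....: next=.  (t=3,i=0, bit0=0)
  bits 00001100101101111101101101010110 = 213375830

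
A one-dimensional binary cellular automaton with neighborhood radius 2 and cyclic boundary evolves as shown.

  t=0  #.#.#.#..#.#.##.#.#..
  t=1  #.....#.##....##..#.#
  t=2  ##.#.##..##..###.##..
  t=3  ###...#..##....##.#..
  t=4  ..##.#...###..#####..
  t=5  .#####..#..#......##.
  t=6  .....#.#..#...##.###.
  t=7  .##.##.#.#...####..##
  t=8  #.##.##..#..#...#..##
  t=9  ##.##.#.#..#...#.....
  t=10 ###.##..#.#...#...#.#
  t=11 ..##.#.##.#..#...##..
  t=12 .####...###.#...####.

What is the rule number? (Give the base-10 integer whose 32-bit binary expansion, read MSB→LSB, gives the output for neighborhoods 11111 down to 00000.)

1024733293

  ##### -> .   bit 31 = 0  t=4,i=16
  ####. -> .   bit 30 = 0  t=4,i=17
  ###.# -> #   bit 29 = 1  t=2,i=15
  ###.. -> #   bit 28 = 1  t=3,i=2
  ##.## -> #   bit 27 = 1  t=2,i=16
  ##.#. -> #   bit 26 = 1  t=0,i=15
  ##..# -> .   bit 25 = 0  t=1,i=16
  ##... -> #   bit 24 = 1  t=1,i=1
  #.### -> .   bit 23 = 0  t=6,i=17
  #.##. -> .   bit 22 = 0  t=0,i=13
  #.#.# -> .   bit 21 = 0  t=0,i=2
  #.#.. -> #   bit 20 = 1  t=0,i=6
  #..## -> .   bit 19 = 0  t=2,i=8
  #..#. -> #   bit 18 = 1  t=0,i=8
  #...# -> .   bit 17 = 0  t=3,i=4
  #.... -> .   bit 16 = 0  t=1,i=2
  .#### -> .   bit 15 = 0  t=4,i=15
  .###. -> .   bit 14 = 0  t=2,i=14
  .##.# -> #   bit 13 = 1  t=0,i=14
  .##.. -> #   bit 12 = 1  t=1,i=0
  .#.## -> .   bit 11 = 0  t=0,i=12
  .#.#. -> .   bit 10 = 0  t=0,i=1
  .#..# -> .   bit 9 = 0  t=0,i=7
  .#... -> .   bit 8 = 0  t=4,i=6
  ..### -> .   bit 7 = 0  t=2,i=13
  ..##. -> #   bit 6 = 1  t=1,i=14
  ..#.# -> #   bit 5 = 1  t=0,i=0
  ..#.. -> .   bit 4 = 0  t=3,i=6
  ...## -> #   bit 3 = 1  t=1,i=13
  ...#. -> #   bit 2 = 1  t=1,i=5
  ....# -> .   bit 1 = 0  t=1,i=4
  ..... -> #   bit 0 = 1  t=1,i=3
  bits 00111101000101000011000001101101 = 1024733293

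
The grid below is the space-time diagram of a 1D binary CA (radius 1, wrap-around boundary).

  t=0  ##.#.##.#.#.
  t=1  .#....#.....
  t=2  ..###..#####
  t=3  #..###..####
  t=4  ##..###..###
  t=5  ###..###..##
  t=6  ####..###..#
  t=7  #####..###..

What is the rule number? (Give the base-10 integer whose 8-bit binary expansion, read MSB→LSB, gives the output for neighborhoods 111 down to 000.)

209

  nb ###: next=#  (t=2,i=3, bit7=1)
  nb ##.: next=#  (t=0,i=1, bit6=1)
  nb #.#: next=.  (t=0,i=2, bit5=0)
  nb #..: next=#  (t=1,i=2, bit4=1)
  nb .##: next=.  (t=0,i=0, bit3=0)
  nb .#.: next=.  (t=0,i=3, bit2=0)
  nb ..#: next=.  (t=1,i=0, bit1=0)
  nb ...: next=#  (t=1,i=3, bit0=1)
  bits 11010001 = 209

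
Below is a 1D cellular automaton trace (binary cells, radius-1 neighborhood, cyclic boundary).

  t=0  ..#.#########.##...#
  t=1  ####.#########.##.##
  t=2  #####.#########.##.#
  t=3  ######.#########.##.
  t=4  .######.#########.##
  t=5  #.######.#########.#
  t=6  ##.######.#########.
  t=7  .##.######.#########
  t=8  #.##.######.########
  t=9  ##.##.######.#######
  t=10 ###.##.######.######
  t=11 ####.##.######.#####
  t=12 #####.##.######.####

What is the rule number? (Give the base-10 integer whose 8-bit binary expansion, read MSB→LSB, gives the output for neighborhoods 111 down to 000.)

246

  ###|#  b7=1 t=0,i=5
  ##.|#  b6=1 t=0,i=12
  #.#|#  b5=1 t=0,i=3
  #..|#  b4=1 t=0,i=0
  .##|.  b3=0 t=0,i=4
  .#.|#  b2=1 t=0,i=2
  ..#|#  b1=1 t=0,i=1
  ...|.  b0=0 t=0,i=17
  bits 11110110 = 246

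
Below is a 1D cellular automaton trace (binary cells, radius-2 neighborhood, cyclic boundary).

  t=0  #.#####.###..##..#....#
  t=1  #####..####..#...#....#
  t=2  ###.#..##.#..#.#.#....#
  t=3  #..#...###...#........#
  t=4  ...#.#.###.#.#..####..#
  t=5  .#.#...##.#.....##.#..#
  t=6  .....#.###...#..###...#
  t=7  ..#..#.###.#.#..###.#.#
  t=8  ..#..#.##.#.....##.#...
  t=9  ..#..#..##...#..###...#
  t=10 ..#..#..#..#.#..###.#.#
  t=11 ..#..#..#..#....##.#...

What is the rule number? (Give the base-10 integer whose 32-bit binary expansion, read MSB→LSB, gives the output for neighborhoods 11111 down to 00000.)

  ##### -> #   bit 31 = 1  t=0,i=4
  ####. -> .   bit 30 = 0  t=0,i=5
  ###.# -> .   bit 29 = 0  t=0,i=6
  ###.. -> #   bit 28 = 1  t=0,i=10
  ##.## -> #   bit 27 = 1  t=0,i=1
  ##.#. -> #   bit 26 = 1  t=2,i=3
  ##..# -> .   bit 25 = 0  t=0,i=11
  ##... -> .   bit 24 = 0  t=3,i=10
  #.### -> #   bit 23 = 1  t=0,i=2
  #.##. -> .   bit 22 = 0  t=8,i=7
  #.#.# -> .   bit 21 = 0  t=2,i=15
  #.#.. -> .   bit 20 = 0  t=2,i=4
  #..## -> .   bit 19 = 0  t=0,i=12
  #..#. -> .   bit 18 = 0  t=0,i=16
  #...# -> #   bit 17 = 1  t=1,i=15
  #.... -> .   bit 16 = 0  t=0,i=19
  .#### -> #   bit 15 = 1  t=0,i=3
  .###. -> #   bit 14 = 1  t=0,i=9
  .##.# -> #   bit 13 = 1  t=0,i=0
  .##.. -> .   bit 12 = 0  t=0,i=14
  .#.## -> .   bit 11 = 0  t=4,i=6
  .#.#. -> .   bit 10 = 0  t=2,i=14
  .#..# -> .   bit 9 = 0  t=2,i=5
  .#... -> .   bit 8 = 0  t=0,i=18
  ..### -> #   bit 7 = 1  t=1,i=7
  ..##. -> #   bit 6 = 1  t=0,i=13
  ..#.# -> #   bit 5 = 1  t=2,i=13
  ..#.. -> #   bit 4 = 1  t=0,i=17
  ...## -> .   bit 3 = 0  t=0,i=21
  ...#. -> .   bit 2 = 0  t=1,i=16
  ....# -> .   bit 1 = 0  t=0,i=20
  ..... -> #   bit 0 = 1  t=3,i=16
  bits 10011100100000101110000011110001 = 2625822961

2625822961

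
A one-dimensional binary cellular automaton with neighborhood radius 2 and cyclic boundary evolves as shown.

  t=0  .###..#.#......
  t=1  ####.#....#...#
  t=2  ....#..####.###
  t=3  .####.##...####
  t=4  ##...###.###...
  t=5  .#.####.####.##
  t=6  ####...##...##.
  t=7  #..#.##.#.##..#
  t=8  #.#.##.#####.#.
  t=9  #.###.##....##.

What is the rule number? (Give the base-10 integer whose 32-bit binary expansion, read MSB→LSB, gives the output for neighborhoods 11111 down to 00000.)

  [31] ##### => .  t=1,i=1
  [30] ####. => .  t=1,i=2
  [29] ###.# => .  t=1,i=3
  [28] ###.. => #  t=0,i=3
  [27] ##.## => #  t=2,i=11
  [26] ##.#. => #  t=1,i=4
  [25] ##..# => .  t=0,i=4
  [24] ##... => .  t=2,i=0
  [23] #.### => #  t=2,i=12
  [22] #.##. => #  t=3,i=6
  [21] #.#.# => #  t=5,i=1
  [20] #.#.. => .  t=0,i=8
  [19] #..## => #  t=2,i=6
  [18] #..#. => #  t=0,i=5
  [17] #...# => #  t=1,i=12
  [16] #.... => #  t=0,i=10
  [15] .#### => .  t=1,i=0
  [14] .###. => #  t=0,i=2
  [13] .##.# => .  t=5,i=14
  [12] .##.. => #  t=3,i=7
  [11] .#.## => #  t=5,i=2
  [10] .#.#. => .  t=0,i=7
  [9] .#..# => .  t=2,i=5
  [8] .#... => .  t=0,i=9
  [7] ..### => #  t=0,i=1
  [6] ..##. => .  t=4,i=0
  [5] ..#.# => .  t=0,i=6
  [4] ..#.. => #  t=1,i=10
  [3] ...## => #  t=0,i=0
  [2] ...#. => #  t=1,i=9
  [1] ....# => #  t=0,i=14
  [0] ..... => .  t=0,i=11
  bits 00011100111011110101100010011110 = 485447838

485447838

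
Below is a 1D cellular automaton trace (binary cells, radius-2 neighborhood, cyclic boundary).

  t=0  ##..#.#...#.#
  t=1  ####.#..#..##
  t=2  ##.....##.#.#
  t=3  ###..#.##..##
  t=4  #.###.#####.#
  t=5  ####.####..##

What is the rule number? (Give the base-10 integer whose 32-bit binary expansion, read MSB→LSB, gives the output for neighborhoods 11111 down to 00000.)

  #####|#  b31=1 t=1,i=0
  ####.|.  b30=0 t=1,i=2
  ###.#|.  b29=0 t=1,i=3
  ###..|#  b28=1 t=0,i=1
  ##.##|#  b27=1 t=4,i=1
  ##.#.|.  b26=0 t=1,i=4
  ##..#|#  b25=1 t=0,i=2
  ##...|#  b24=1 t=2,i=2
  #.###|#  b23=1 t=0,i=12
  #.##.|#  b22=1 t=3,i=7
  #.#.#|.  b21=0 t=2,i=10
  #.#..|.  b20=0 t=0,i=6
  #..##|#  b19=1 t=1,i=10
  #..#.|#  b18=1 t=0,i=3
  #...#|#  b17=1 t=0,i=8
  #....|.  b16=0 t=2,i=3
  .####|#  b15=1 t=1,i=12
  .###.|#  b14=1 t=0,i=0
  .##.#|#  b13=1 t=2,i=8
  .##..|#  b12=1 t=3,i=8
  .#.##|#  b11=1 t=0,i=11
  .#.#.|#  b10=1 t=0,i=5
  .#..#|.  b9=0 t=1,i=6
  .#...|.  b8=0 t=0,i=7
  ..###|.  b7=0 t=1,i=11
  ..##.|#  b6=1 t=2,i=7
  ..#.#|.  b5=0 t=0,i=4
  ..#..|#  b4=1 t=1,i=8
  ...##|.  b3=0 t=2,i=6
  ...#.|.  b2=0 t=0,i=9
  ....#|#  b1=1 t=2,i=5
  .....|.  b0=0 t=2,i=4
  bits 10011011110011101111110001010010 = 2614033490

2614033490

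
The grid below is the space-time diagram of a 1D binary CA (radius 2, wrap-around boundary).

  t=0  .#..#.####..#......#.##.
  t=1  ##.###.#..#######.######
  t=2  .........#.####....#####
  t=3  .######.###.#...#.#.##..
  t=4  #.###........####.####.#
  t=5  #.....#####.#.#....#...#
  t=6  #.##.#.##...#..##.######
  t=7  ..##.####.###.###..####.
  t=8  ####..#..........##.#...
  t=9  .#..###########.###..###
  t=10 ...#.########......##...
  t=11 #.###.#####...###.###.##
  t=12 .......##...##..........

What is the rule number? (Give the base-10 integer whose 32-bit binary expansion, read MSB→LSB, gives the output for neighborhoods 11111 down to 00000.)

2188360061

  nb #####: next=#  (t=1,i=12, bit31=1)
  nb ####.: next=.  (t=0,i=8, bit30=0)
  nb ###.#: next=.  (t=1,i=1, bit29=0)
  nb ###..: next=.  (t=0,i=9, bit28=0)
  nb ##.##: next=.  (t=1,i=2, bit27=0)
  nb ##.#.: next=.  (t=1,i=6, bit26=0)
  nb ##..#: next=#  (t=0,i=10, bit25=1)
  nb ##...: next=.  (t=2,i=0, bit24=0)
  nb #.###: next=.  (t=0,i=6, bit23=0)
  nb #.##.: next=#  (t=0,i=21, bit22=1)
  nb #.#.#: next=#  (t=3,i=18, bit21=1)
  nb #.#..: next=.  (t=1,i=7, bit20=0)
  nb #..##: next=#  (t=1,i=9, bit19=1)
  nb #..#.: next=#  (t=0,i=0, bit18=1)
  nb #...#: next=#  (t=3,i=14, bit17=1)
  nb #....: next=#  (t=0,i=14, bit16=1)
  nb .####: next=#  (t=0,i=7, bit15=1)
  nb .###.: next=.  (t=1,i=4, bit14=0)
  nb .##.#: next=#  (t=4,i=0, bit13=1)
  nb .##..: next=#  (t=0,i=22, bit12=1)
  nb .#.##: next=#  (t=0,i=5, bit11=1)
  nb .#.#.: next=.  (t=3,i=17, bit10=0)
  nb .#..#: next=.  (t=0,i=2, bit9=0)
  nb .#...: next=#  (t=0,i=13, bit8=1)
  nb ..###: next=.  (t=1,i=10, bit7=0)
  nb ..##.: next=#  (t=5,i=23, bit6=1)
  nb ..#.#: next=#  (t=0,i=4, bit5=1)
  nb ..#..: next=#  (t=0,i=1, bit4=1)
  nb ...##: next=#  (t=2,i=18, bit3=1)
  nb ...#.: next=#  (t=0,i=18, bit2=1)
  nb ....#: next=.  (t=0,i=17, bit1=0)
  nb .....: next=#  (t=0,i=15, bit0=1)
  bits 10000010011011111011100101111101 = 2188360061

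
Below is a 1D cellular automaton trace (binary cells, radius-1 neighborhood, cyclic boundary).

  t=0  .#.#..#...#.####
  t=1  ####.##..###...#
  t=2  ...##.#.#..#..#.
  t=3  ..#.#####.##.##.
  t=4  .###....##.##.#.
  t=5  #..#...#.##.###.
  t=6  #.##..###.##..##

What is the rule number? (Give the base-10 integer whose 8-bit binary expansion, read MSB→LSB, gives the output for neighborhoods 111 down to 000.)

  ### -> .   bit 7 = 0  t=0,i=13
  ##. -> #   bit 6 = 1  t=0,i=15
  #.# -> #   bit 5 = 1  t=0,i=0
  #.. -> .   bit 4 = 0  t=0,i=4
  .## -> .   bit 3 = 0  t=0,i=12
  .#. -> #   bit 2 = 1  t=0,i=1
  ..# -> #   bit 1 = 1  t=0,i=5
  ... -> .   bit 0 = 0  t=0,i=8
  bits 01100110 = 102

102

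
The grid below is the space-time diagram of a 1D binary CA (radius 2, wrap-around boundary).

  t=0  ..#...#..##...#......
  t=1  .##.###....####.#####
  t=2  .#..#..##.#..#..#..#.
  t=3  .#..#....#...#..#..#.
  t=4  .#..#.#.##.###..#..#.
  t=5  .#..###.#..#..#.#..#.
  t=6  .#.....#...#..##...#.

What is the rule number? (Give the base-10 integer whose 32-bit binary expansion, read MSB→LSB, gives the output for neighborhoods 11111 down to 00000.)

1206060093

  ##### -> .   bit 31 = 0  t=1,i=18
  ####. -> #   bit 30 = 1  t=1,i=13
  ###.# -> .   bit 29 = 0  t=1,i=14
  ###.. -> .   bit 28 = 0  t=1,i=6
  ##.## -> .   bit 27 = 0  t=1,i=0
  ##.#. -> #   bit 26 = 1  t=2,i=9
  ##..# -> #   bit 25 = 1  t=4,i=14
  ##... -> #   bit 24 = 1  t=0,i=11
  #.### -> #   bit 23 = 1  t=1,i=4
  #.##. -> #   bit 22 = 1  t=1,i=1
  #.#.# -> #   bit 21 = 1  t=4,i=6
  #.#.. -> .   bit 20 = 0  t=2,i=10
  #..## -> .   bit 19 = 0  t=0,i=8
  #..#. -> .   bit 18 = 0  t=2,i=0
  #...# -> #   bit 17 = 1  t=0,i=4
  #.... -> #   bit 16 = 1  t=0,i=16
  .#### -> .   bit 15 = 0  t=1,i=12
  .###. -> .   bit 14 = 0  t=1,i=5
  .##.# -> .   bit 13 = 0  t=1,i=2
  .##.. -> .   bit 12 = 0  t=0,i=10
  .#.## -> .   bit 11 = 0  t=4,i=7
  .#.#. -> #   bit 10 = 1  t=4,i=5
  .#..# -> .   bit 9 = 0  t=0,i=7
  .#... -> .   bit 8 = 0  t=0,i=3
  ..### -> .   bit 7 = 0  t=1,i=11
  ..##. -> .   bit 6 = 0  t=0,i=9
  ..#.# -> #   bit 5 = 1  t=4,i=4
  ..#.. -> #   bit 4 = 1  t=0,i=2
  ...## -> #   bit 3 = 1  t=1,i=10
  ...#. -> #   bit 2 = 1  t=0,i=1
  ....# -> .   bit 1 = 0  t=0,i=0
  ..... -> #   bit 0 = 1  t=0,i=17
  bits 01000111111000110000010000111101 = 1206060093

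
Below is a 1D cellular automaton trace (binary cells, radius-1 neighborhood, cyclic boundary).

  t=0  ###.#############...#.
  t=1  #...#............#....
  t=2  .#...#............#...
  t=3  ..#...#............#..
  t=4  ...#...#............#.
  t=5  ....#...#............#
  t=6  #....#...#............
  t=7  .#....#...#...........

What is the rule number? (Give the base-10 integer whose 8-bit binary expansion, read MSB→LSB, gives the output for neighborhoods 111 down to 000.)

  ###|.  b7=0 t=0,i=1
  ##.|.  b6=0 t=0,i=2
  #.#|.  b5=0 t=0,i=3
  #..|#  b4=1 t=0,i=17
  .##|#  b3=1 t=0,i=0
  .#.|.  b2=0 t=0,i=20
  ..#|.  b1=0 t=0,i=19
  ...|.  b0=0 t=0,i=18
  bits 00011000 = 24

24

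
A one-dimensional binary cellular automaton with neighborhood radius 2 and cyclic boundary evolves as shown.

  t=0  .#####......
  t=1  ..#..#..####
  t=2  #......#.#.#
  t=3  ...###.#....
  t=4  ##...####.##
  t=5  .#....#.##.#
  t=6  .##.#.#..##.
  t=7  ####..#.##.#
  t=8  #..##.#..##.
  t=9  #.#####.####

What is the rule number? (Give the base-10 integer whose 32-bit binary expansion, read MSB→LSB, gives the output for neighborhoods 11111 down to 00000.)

1041801571

  nb #####: next=.  (t=0,i=3, bit31=0)
  nb ####.: next=.  (t=0,i=4, bit30=0)
  nb ###.#: next=#  (t=3,i=5, bit29=1)
  nb ###..: next=#  (t=0,i=5, bit28=1)
  nb ##.##: next=#  (t=4,i=9, bit27=1)
  nb ##.#.: next=#  (t=3,i=6, bit26=1)
  nb ##..#: next=#  (t=1,i=0, bit25=1)
  nb ##...: next=.  (t=0,i=6, bit24=0)
  nb #.###: next=.  (t=4,i=10, bit23=0)
  nb #.##.: next=.  (t=2,i=11, bit22=0)
  nb #.#.#: next=.  (t=2,i=9, bit21=0)
  nb #.#..: next=#  (t=3,i=7, bit20=1)
  nb #..##: next=#  (t=1,i=7, bit19=1)
  nb #..#.: next=.  (t=1,i=1, bit18=0)
  nb #...#: next=.  (t=4,i=3, bit17=0)
  nb #....: next=.  (t=0,i=7, bit16=0)
  nb .####: next=#  (t=0,i=2, bit15=1)
  nb .###.: next=.  (t=3,i=4, bit14=0)
  nb .##.#: next=#  (t=5,i=9, bit13=1)
  nb .##..: next=.  (t=2,i=0, bit12=0)
  nb .#.##: next=.  (t=2,i=10, bit11=0)
  nb .#.#.: next=.  (t=2,i=8, bit10=0)
  nb .#..#: next=.  (t=1,i=3, bit9=0)
  nb .#...: next=#  (t=3,i=8, bit8=1)
  nb ..###: next=.  (t=0,i=1, bit7=0)
  nb ..##.: next=#  (t=6,i=1, bit6=1)
  nb ..#.#: next=#  (t=2,i=7, bit5=1)
  nb ..#..: next=.  (t=1,i=2, bit4=0)
  nb ...##: next=.  (t=0,i=0, bit3=0)
  nb ...#.: next=.  (t=2,i=6, bit2=0)
  nb ....#: next=#  (t=0,i=11, bit1=1)
  nb .....: next=#  (t=0,i=8, bit0=1)
  bits 00111110000110001010000101100011 = 1041801571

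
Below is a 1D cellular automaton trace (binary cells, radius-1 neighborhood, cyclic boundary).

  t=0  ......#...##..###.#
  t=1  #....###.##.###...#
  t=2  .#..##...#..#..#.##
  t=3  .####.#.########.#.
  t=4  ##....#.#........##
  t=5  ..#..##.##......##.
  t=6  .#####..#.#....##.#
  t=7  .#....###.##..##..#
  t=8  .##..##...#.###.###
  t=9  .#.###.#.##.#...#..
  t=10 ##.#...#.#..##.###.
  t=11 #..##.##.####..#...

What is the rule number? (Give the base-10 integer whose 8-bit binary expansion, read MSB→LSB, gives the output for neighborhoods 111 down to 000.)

30

  [7] ### => .  t=0,i=15
  [6] ##. => .  t=0,i=11
  [5] #.# => .  t=0,i=17
  [4] #.. => #  t=0,i=0
  [3] .## => #  t=0,i=10
  [2] .#. => #  t=0,i=6
  [1] ..# => #  t=0,i=5
  [0] ... => .  t=0,i=1
  bits 00011110 = 30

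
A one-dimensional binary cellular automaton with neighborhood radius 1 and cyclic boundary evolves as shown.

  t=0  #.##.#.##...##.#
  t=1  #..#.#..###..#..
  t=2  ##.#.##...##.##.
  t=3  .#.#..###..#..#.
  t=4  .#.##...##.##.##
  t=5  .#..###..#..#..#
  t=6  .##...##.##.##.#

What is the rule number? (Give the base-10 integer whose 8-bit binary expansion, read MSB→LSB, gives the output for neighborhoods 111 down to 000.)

  ###|.  b7=0 t=1,i=9
  ##.|#  b6=1 t=0,i=0
  #.#|.  b5=0 t=0,i=1
  #..|#  b4=1 t=0,i=9
  .##|.  b3=0 t=0,i=2
  .#.|#  b2=1 t=0,i=5
  ..#|.  b1=0 t=0,i=11
  ...|#  b0=1 t=0,i=10
  bits 01010101 = 85

85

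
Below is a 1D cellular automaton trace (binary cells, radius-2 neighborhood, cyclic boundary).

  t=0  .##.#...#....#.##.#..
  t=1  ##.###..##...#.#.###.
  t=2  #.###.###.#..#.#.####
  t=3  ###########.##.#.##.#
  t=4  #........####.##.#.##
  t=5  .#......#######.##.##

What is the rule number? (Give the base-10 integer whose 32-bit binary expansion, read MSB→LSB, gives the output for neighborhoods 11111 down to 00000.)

1878835704

  ##### -> .   bit 31 = 0  t=2,i=19
  ####. -> #   bit 30 = 1  t=2,i=20
  ###.# -> #   bit 29 = 1  t=1,i=19
  ###.. -> .   bit 28 = 0  t=1,i=5
  ##.## -> #   bit 27 = 1  t=1,i=2
  ##.#. -> #   bit 26 = 1  t=0,i=3
  ##..# -> #   bit 25 = 1  t=1,i=6
  ##... -> #   bit 24 = 1  t=1,i=10
  #.### -> #   bit 23 = 1  t=1,i=3
  #.##. -> #   bit 22 = 1  t=0,i=15
  #.#.# -> #   bit 21 = 1  t=1,i=15
  #.#.. -> #   bit 20 = 1  t=0,i=4
  #..## -> #   bit 19 = 1  t=1,i=7
  #..#. -> #   bit 18 = 1  t=2,i=12
  #...# -> .   bit 17 = 0  t=0,i=6
  #.... -> .   bit 16 = 0  t=0,i=10
  .#### -> #   bit 15 = 1  t=2,i=18
  .###. -> #   bit 14 = 1  t=1,i=4
  .##.# -> .   bit 13 = 0  t=0,i=2
  .##.. -> .   bit 12 = 0  t=1,i=9
  .#.## -> .   bit 11 = 0  t=0,i=14
  .#.#. -> .   bit 10 = 0  t=1,i=14
  .#..# -> .   bit 9 = 0  t=2,i=11
  .#... -> #   bit 8 = 1  t=0,i=5
  ..### -> #   bit 7 = 1  t=4,i=9
  ..##. -> #   bit 6 = 1  t=0,i=1
  ..#.# -> #   bit 5 = 1  t=0,i=13
  ..#.. -> #   bit 4 = 1  t=0,i=8
  ...## -> #   bit 3 = 1  t=0,i=0
  ...#. -> .   bit 2 = 0  t=0,i=7
  ....# -> .   bit 1 = 0  t=0,i=11
  ..... -> .   bit 0 = 0  t=4,i=3
  bits 01101111111111001100000111111000 = 1878835704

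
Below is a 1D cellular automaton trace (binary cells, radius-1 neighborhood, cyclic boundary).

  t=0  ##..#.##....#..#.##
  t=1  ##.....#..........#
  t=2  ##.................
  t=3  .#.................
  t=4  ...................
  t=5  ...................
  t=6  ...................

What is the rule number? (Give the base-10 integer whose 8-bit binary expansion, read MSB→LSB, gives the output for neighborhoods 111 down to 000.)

192

  ###|#  b7=1 t=0,i=0
  ##.|#  b6=1 t=0,i=1
  #.#|.  b5=0 t=0,i=5
  #..|.  b4=0 t=0,i=2
  .##|.  b3=0 t=0,i=6
  .#.|.  b2=0 t=0,i=4
  ..#|.  b1=0 t=0,i=3
  ...|.  b0=0 t=0,i=9
  bits 11000000 = 192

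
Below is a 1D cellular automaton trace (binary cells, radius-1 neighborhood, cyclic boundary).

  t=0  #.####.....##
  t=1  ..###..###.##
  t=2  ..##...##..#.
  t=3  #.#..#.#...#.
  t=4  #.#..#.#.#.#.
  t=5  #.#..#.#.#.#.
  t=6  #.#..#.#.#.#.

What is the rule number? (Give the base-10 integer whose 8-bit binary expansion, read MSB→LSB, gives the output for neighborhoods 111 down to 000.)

  nb ###: next=#  (t=0,i=3, bit7=1)
  nb ##.: next=.  (t=0,i=0, bit6=0)
  nb #.#: next=.  (t=0,i=1, bit5=0)
  nb #..: next=.  (t=0,i=6, bit4=0)
  nb .##: next=#  (t=0,i=2, bit3=1)
  nb .#.: next=#  (t=2,i=11, bit2=1)
  nb ..#: next=.  (t=0,i=10, bit1=0)
  nb ...: next=#  (t=0,i=7, bit0=1)
  bits 10001101 = 141

141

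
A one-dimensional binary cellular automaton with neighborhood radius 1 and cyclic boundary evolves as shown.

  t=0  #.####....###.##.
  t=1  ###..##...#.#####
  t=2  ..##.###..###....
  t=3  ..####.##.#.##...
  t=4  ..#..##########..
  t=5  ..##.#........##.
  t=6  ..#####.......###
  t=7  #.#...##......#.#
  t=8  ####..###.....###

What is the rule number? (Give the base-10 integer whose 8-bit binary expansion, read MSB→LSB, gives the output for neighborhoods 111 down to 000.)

124

  nb ###: next=.  (t=0,i=3, bit7=0)
  nb ##.: next=#  (t=0,i=5, bit6=1)
  nb #.#: next=#  (t=0,i=1, bit5=1)
  nb #..: next=#  (t=0,i=6, bit4=1)
  nb .##: next=#  (t=0,i=2, bit3=1)
  nb .#.: next=#  (t=0,i=0, bit2=1)
  nb ..#: next=.  (t=0,i=9, bit1=0)
  nb ...: next=.  (t=0,i=7, bit0=0)
  bits 01111100 = 124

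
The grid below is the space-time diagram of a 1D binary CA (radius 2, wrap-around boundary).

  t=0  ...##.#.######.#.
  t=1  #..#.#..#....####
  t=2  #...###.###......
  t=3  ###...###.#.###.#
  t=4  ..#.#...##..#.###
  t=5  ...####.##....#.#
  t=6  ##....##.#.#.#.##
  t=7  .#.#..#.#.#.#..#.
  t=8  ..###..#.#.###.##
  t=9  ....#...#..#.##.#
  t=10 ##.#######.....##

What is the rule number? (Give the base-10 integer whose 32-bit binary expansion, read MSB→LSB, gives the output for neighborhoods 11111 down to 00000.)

  ##### -> .   bit 31 = 0  t=0,i=10
  ####. -> .   bit 30 = 0  t=0,i=12
  ###.# -> #   bit 29 = 1  t=0,i=13
  ###.. -> #   bit 28 = 1  t=1,i=0
  ##.## -> #   bit 27 = 1  t=2,i=7
  ##.#. -> #   bit 26 = 1  t=0,i=5
  ##..# -> .   bit 25 = 0  t=1,i=1
  ##... -> .   bit 24 = 0  t=2,i=11
  #.### -> #   bit 23 = 1  t=0,i=8
  #.##. -> .   bit 22 = 0  t=5,i=8
  #.#.# -> .   bit 21 = 0  t=0,i=6
  #.#.. -> #   bit 20 = 1  t=0,i=15
  #..## -> .   bit 19 = 0  t=8,i=1
  #..#. -> .   bit 18 = 0  t=1,i=2
  #...# -> #   bit 17 = 1  t=2,i=2
  #.... -> #   bit 16 = 1  t=0,i=0
  .#### -> .   bit 15 = 0  t=0,i=9
  .###. -> .   bit 14 = 0  t=2,i=5
  .##.# -> .   bit 13 = 0  t=0,i=4
  .##.. -> #   bit 12 = 1  t=4,i=9
  .#.## -> .   bit 11 = 0  t=0,i=7
  .#.#. -> #   bit 10 = 1  t=1,i=4
  .#..# -> #   bit 9 = 1  t=1,i=6
  .#... -> #   bit 8 = 1  t=0,i=16
  ..### -> .   bit 7 = 0  t=1,i=13
  ..##. -> #   bit 6 = 1  t=0,i=3
  ..#.# -> .   bit 5 = 0  t=1,i=3
  ..#.. -> #   bit 4 = 1  t=1,i=8
  ...## -> .   bit 3 = 0  t=0,i=2
  ...#. -> #   bit 2 = 1  t=2,i=16
  ....# -> .   bit 1 = 0  t=0,i=1
  ..... -> #   bit 0 = 1  t=2,i=13
  bits 00111100100100110001011101010101 = 1016272725

1016272725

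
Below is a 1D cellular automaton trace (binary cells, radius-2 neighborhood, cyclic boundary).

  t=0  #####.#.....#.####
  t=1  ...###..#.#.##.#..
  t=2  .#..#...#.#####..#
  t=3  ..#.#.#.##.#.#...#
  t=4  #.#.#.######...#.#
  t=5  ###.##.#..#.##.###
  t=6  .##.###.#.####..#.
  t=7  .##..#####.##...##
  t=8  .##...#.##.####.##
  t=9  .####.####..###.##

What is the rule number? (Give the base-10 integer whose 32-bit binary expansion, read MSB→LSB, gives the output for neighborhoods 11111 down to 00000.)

1701050994

  #####|.  b31=0 t=0,i=0
  ####.|#  b30=1 t=0,i=3
  ###.#|#  b29=1 t=0,i=4
  ###..|.  b28=0 t=1,i=5
  ##.##|.  b27=0 t=5,i=3
  ##.#.|#  b26=1 t=0,i=5
  ##..#|.  b25=0 t=1,i=6
  ##...|#  b24=1 t=4,i=12
  #.###|.  b23=0 t=0,i=14
  #.##.|#  b22=1 t=1,i=12
  #.#.#|#  b21=1 t=1,i=10
  #.#..|.  b20=0 t=0,i=6
  #..##|.  b19=0 t=6,i=0
  #..#.|.  b18=0 t=1,i=7
  #...#|#  b17=1 t=2,i=6
  #....|#  b16=1 t=0,i=8
  .####|#  b15=1 t=0,i=15
  .###.|#  b14=1 t=1,i=4
  .##.#|#  b13=1 t=1,i=13
  .##..|#  b12=1 t=7,i=2
  .#.##|#  b11=1 t=0,i=13
  .#.#.|.  b10=0 t=1,i=9
  .#..#|#  b9=1 t=2,i=2
  .#...|.  b8=0 t=0,i=7
  ..###|.  b7=0 t=1,i=3
  ..##.|#  b6=1 t=6,i=1
  ..#.#|#  b5=1 t=0,i=12
  ..#..|#  b4=1 t=2,i=4
  ...##|.  b3=0 t=1,i=2
  ...#.|.  b2=0 t=0,i=11
  ....#|#  b1=1 t=0,i=10
  .....|.  b0=0 t=0,i=9
  bits 01100101011000111111101001110010 = 1701050994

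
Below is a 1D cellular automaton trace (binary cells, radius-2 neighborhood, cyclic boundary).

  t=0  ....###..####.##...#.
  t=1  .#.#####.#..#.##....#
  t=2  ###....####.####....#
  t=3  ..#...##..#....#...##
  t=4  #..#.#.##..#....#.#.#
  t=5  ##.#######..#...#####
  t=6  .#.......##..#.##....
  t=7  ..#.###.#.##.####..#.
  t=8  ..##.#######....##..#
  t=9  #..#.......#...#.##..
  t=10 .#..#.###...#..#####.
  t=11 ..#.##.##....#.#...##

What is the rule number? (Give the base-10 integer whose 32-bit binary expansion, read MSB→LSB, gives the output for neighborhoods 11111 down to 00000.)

913342377

  nb #####: next=.  (t=1,i=5, bit31=0)
  nb ####.: next=.  (t=0,i=11, bit30=0)
  nb ###.#: next=#  (t=0,i=12, bit29=1)
  nb ###..: next=#  (t=0,i=6, bit28=1)
  nb ##.##: next=.  (t=0,i=13, bit27=0)
  nb ##.#.: next=#  (t=1,i=8, bit26=1)
  nb ##..#: next=#  (t=0,i=7, bit25=1)
  nb ##...: next=.  (t=0,i=16, bit24=0)
  nb #.###: next=.  (t=1,i=3, bit23=0)
  nb #.##.: next=#  (t=0,i=14, bit22=1)
  nb #.#.#: next=#  (t=1,i=1, bit21=1)
  nb #.#..: next=#  (t=1,i=9, bit20=1)
  nb #..##: next=.  (t=0,i=8, bit19=0)
  nb #..#.: next=.  (t=1,i=11, bit18=0)
  nb #...#: next=.  (t=0,i=17, bit17=0)
  nb #....: next=.  (t=0,i=0, bit16=0)
  nb .####: next=.  (t=0,i=10, bit15=0)
  nb .###.: next=#  (t=0,i=5, bit14=1)
  nb .##.#: next=#  (t=7,i=11, bit13=1)
  nb .##..: next=#  (t=0,i=15, bit12=1)
  nb .#.##: next=#  (t=1,i=2, bit11=1)
  nb .#.#.: next=#  (t=1,i=0, bit10=1)
  nb .#..#: next=#  (t=1,i=10, bit9=1)
  nb .#...: next=#  (t=0,i=20, bit8=1)
  nb ..###: next=#  (t=0,i=4, bit7=1)
  nb ..##.: next=.  (t=3,i=6, bit6=0)
  nb ..#.#: next=#  (t=1,i=12, bit5=1)
  nb ..#..: next=.  (t=0,i=19, bit4=0)
  nb ...##: next=#  (t=0,i=3, bit3=1)
  nb ...#.: next=.  (t=0,i=18, bit2=0)
  nb ....#: next=.  (t=0,i=2, bit1=0)
  nb .....: next=#  (t=0,i=1, bit0=1)
  bits 00110110011100000111111110101001 = 913342377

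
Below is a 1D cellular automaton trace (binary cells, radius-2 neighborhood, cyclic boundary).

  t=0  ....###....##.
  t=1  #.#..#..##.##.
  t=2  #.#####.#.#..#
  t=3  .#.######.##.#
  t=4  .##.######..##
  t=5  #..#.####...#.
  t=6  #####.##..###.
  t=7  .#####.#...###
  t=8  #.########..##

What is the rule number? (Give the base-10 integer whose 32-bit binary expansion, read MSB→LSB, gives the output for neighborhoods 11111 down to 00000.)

3963083638

  [31] ##### => #  t=2,i=4
  [30] ####. => #  t=2,i=5
  [29] ###.# => #  t=2,i=6
  [28] ###.. => .  t=0,i=6
  [27] ##.## => #  t=1,i=10
  [26] ##.#. => #  t=1,i=13
  [25] ##..# => .  t=4,i=10
  [24] ##... => .  t=0,i=7
  [23] #.### => .  t=2,i=2
  [22] #.##. => .  t=1,i=11
  [21] #.#.# => #  t=1,i=0
  [20] #.#.. => #  t=1,i=2
  [19] #..## => .  t=1,i=7
  [18] #..#. => #  t=1,i=4
  [17] #...# => #  t=5,i=10
  [16] #.... => #  t=0,i=0
  [15] .#### => #  t=2,i=3
  [14] .###. => #  t=0,i=5
  [13] .##.# => .  t=1,i=9
  [12] .##.. => #  t=0,i=12
  [11] .#.## => #  t=3,i=2
  [10] .#.#. => .  t=1,i=1
  [9] .#..# => #  t=1,i=3
  [8] .#... => #  t=7,i=8
  [7] ..### => .  t=0,i=4
  [6] ..##. => #  t=0,i=11
  [5] ..#.# => #  t=5,i=3
  [4] ..#.. => #  t=1,i=5
  [3] ...## => .  t=0,i=3
  [2] ...#. => #  t=5,i=11
  [1] ....# => #  t=0,i=2
  [0] ..... => .  t=0,i=1
  bits 11101100001101111101101101110110 = 3963083638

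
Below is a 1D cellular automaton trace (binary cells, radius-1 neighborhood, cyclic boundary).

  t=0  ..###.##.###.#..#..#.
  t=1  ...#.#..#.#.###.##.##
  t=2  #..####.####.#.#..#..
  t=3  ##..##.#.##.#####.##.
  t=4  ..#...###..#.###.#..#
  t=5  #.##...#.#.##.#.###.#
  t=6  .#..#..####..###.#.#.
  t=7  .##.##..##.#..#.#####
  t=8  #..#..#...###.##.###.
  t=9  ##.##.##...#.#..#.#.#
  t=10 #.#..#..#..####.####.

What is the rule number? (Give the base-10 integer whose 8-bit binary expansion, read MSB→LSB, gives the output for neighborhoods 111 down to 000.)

180

  ### -> #   bit 7 = 1  t=0,i=3
  ##. -> .   bit 6 = 0  t=0,i=4
  #.# -> #   bit 5 = 1  t=0,i=5
  #.. -> #   bit 4 = 1  t=0,i=14
  .## -> .   bit 3 = 0  t=0,i=2
  .#. -> #   bit 2 = 1  t=0,i=13
  ..# -> .   bit 1 = 0  t=0,i=1
  ... -> .   bit 0 = 0  t=0,i=0
  bits 10110100 = 180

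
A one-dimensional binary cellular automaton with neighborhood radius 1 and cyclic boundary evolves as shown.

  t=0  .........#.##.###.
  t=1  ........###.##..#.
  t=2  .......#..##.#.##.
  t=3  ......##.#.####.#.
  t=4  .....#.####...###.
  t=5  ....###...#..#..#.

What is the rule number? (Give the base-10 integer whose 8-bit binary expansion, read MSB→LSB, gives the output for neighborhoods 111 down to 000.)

  ###|.  b7=0 t=0,i=15
  ##.|#  b6=1 t=0,i=12
  #.#|#  b5=1 t=0,i=10
  #..|.  b4=0 t=0,i=17
  .##|.  b3=0 t=0,i=11
  .#.|#  b2=1 t=0,i=9
  ..#|#  b1=1 t=0,i=8
  ...|.  b0=0 t=0,i=0
  bits 01100110 = 102

102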